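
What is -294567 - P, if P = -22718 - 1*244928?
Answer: -26921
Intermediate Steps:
P = -267646 (P = -22718 - 244928 = -267646)
-294567 - P = -294567 - 1*(-267646) = -294567 + 267646 = -26921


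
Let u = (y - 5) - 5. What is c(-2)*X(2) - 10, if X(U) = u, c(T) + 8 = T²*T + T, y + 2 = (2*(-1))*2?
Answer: 278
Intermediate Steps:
y = -6 (y = -2 + (2*(-1))*2 = -2 - 2*2 = -2 - 4 = -6)
u = -16 (u = (-6 - 5) - 5 = -11 - 5 = -16)
c(T) = -8 + T + T³ (c(T) = -8 + (T²*T + T) = -8 + (T³ + T) = -8 + (T + T³) = -8 + T + T³)
X(U) = -16
c(-2)*X(2) - 10 = (-8 - 2 + (-2)³)*(-16) - 10 = (-8 - 2 - 8)*(-16) - 10 = -18*(-16) - 10 = 288 - 10 = 278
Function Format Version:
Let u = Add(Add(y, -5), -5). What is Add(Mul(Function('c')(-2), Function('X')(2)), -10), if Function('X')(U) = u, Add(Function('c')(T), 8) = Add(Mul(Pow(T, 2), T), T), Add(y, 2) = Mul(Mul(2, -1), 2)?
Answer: 278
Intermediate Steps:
y = -6 (y = Add(-2, Mul(Mul(2, -1), 2)) = Add(-2, Mul(-2, 2)) = Add(-2, -4) = -6)
u = -16 (u = Add(Add(-6, -5), -5) = Add(-11, -5) = -16)
Function('c')(T) = Add(-8, T, Pow(T, 3)) (Function('c')(T) = Add(-8, Add(Mul(Pow(T, 2), T), T)) = Add(-8, Add(Pow(T, 3), T)) = Add(-8, Add(T, Pow(T, 3))) = Add(-8, T, Pow(T, 3)))
Function('X')(U) = -16
Add(Mul(Function('c')(-2), Function('X')(2)), -10) = Add(Mul(Add(-8, -2, Pow(-2, 3)), -16), -10) = Add(Mul(Add(-8, -2, -8), -16), -10) = Add(Mul(-18, -16), -10) = Add(288, -10) = 278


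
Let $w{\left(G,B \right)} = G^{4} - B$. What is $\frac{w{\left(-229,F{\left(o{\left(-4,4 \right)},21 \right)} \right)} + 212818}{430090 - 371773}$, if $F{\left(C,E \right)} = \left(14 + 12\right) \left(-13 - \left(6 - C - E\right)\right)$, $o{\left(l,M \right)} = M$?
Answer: $\frac{2750271143}{58317} \approx 47161.0$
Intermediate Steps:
$F{\left(C,E \right)} = -494 + 26 C + 26 E$ ($F{\left(C,E \right)} = 26 \left(-13 + \left(-6 + C + E\right)\right) = 26 \left(-19 + C + E\right) = -494 + 26 C + 26 E$)
$\frac{w{\left(-229,F{\left(o{\left(-4,4 \right)},21 \right)} \right)} + 212818}{430090 - 371773} = \frac{\left(\left(-229\right)^{4} - \left(-494 + 26 \cdot 4 + 26 \cdot 21\right)\right) + 212818}{430090 - 371773} = \frac{\left(2750058481 - \left(-494 + 104 + 546\right)\right) + 212818}{58317} = \left(\left(2750058481 - 156\right) + 212818\right) \frac{1}{58317} = \left(2750058325 + 212818\right) \frac{1}{58317} = 2750271143 \cdot \frac{1}{58317} = \frac{2750271143}{58317}$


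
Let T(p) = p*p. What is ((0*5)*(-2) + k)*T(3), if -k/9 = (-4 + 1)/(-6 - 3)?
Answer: -27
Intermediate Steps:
k = -3 (k = -9*(-4 + 1)/(-6 - 3) = -(-27)/(-9) = -(-27)*(-1)/9 = -9*1/3 = -3)
T(p) = p**2
((0*5)*(-2) + k)*T(3) = ((0*5)*(-2) - 3)*3**2 = (0*(-2) - 3)*9 = (0 - 3)*9 = -3*9 = -27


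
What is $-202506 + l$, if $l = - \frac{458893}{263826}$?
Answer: $- \frac{53426806849}{263826} \approx -2.0251 \cdot 10^{5}$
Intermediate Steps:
$l = - \frac{458893}{263826}$ ($l = \left(-458893\right) \frac{1}{263826} = - \frac{458893}{263826} \approx -1.7394$)
$-202506 + l = -202506 - \frac{458893}{263826} = - \frac{53426806849}{263826}$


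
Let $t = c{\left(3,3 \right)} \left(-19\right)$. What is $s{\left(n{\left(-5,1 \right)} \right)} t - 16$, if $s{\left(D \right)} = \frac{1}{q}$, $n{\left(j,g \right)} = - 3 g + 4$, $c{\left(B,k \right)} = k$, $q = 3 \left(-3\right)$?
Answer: $- \frac{29}{3} \approx -9.6667$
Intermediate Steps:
$q = -9$
$n{\left(j,g \right)} = 4 - 3 g$
$s{\left(D \right)} = - \frac{1}{9}$ ($s{\left(D \right)} = \frac{1}{-9} = - \frac{1}{9}$)
$t = -57$ ($t = 3 \left(-19\right) = -57$)
$s{\left(n{\left(-5,1 \right)} \right)} t - 16 = \left(- \frac{1}{9}\right) \left(-57\right) - 16 = \frac{19}{3} - 16 = - \frac{29}{3}$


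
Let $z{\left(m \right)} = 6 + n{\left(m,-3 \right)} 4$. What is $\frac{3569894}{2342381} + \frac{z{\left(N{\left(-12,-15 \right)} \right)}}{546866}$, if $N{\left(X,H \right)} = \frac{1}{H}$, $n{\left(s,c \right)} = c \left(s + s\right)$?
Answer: $\frac{4880678635749}{3202421319865} \approx 1.5241$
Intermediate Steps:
$n{\left(s,c \right)} = 2 c s$ ($n{\left(s,c \right)} = c 2 s = 2 c s$)
$z{\left(m \right)} = 6 - 24 m$ ($z{\left(m \right)} = 6 + 2 \left(-3\right) m 4 = 6 + - 6 m 4 = 6 - 24 m$)
$\frac{3569894}{2342381} + \frac{z{\left(N{\left(-12,-15 \right)} \right)}}{546866} = \frac{3569894}{2342381} + \frac{6 - \frac{24}{-15}}{546866} = 3569894 \cdot \frac{1}{2342381} + \left(6 - - \frac{8}{5}\right) \frac{1}{546866} = \frac{3569894}{2342381} + \left(6 + \frac{8}{5}\right) \frac{1}{546866} = \frac{3569894}{2342381} + \frac{38}{5} \cdot \frac{1}{546866} = \frac{3569894}{2342381} + \frac{19}{1367165} = \frac{4880678635749}{3202421319865}$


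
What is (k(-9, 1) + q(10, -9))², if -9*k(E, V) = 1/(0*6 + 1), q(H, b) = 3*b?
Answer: 59536/81 ≈ 735.01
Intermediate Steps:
k(E, V) = -⅑ (k(E, V) = -1/(9*(0*6 + 1)) = -1/(9*(0 + 1)) = -⅑/1 = -⅑*1 = -⅑)
(k(-9, 1) + q(10, -9))² = (-⅑ + 3*(-9))² = (-⅑ - 27)² = (-244/9)² = 59536/81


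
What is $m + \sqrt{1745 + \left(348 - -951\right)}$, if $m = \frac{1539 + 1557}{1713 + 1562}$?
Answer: $\frac{3096}{3275} + 2 \sqrt{761} \approx 56.118$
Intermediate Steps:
$m = \frac{3096}{3275} \approx 0.94534$
$m + \sqrt{1745 + \left(348 - -951\right)} = \frac{3096}{3275} + \sqrt{1745 + \left(348 - -951\right)} = \frac{3096}{3275} + \sqrt{1745 + \left(348 + 951\right)} = \frac{3096}{3275} + \sqrt{1745 + 1299} = \frac{3096}{3275} + \sqrt{3044} = \frac{3096}{3275} + 2 \sqrt{761}$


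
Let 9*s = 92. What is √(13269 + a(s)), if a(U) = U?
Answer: √119513/3 ≈ 115.24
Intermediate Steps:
s = 92/9 (s = (⅑)*92 = 92/9 ≈ 10.222)
√(13269 + a(s)) = √(13269 + 92/9) = √(119513/9) = √119513/3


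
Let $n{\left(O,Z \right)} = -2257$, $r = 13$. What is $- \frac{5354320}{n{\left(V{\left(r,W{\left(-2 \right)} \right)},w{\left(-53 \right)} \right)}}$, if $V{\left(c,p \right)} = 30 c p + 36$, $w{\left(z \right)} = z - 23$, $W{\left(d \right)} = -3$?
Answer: $\frac{5354320}{2257} \approx 2372.3$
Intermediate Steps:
$w{\left(z \right)} = -23 + z$
$V{\left(c,p \right)} = 36 + 30 c p$ ($V{\left(c,p \right)} = 30 c p + 36 = 36 + 30 c p$)
$- \frac{5354320}{n{\left(V{\left(r,W{\left(-2 \right)} \right)},w{\left(-53 \right)} \right)}} = - \frac{5354320}{-2257} = \left(-5354320\right) \left(- \frac{1}{2257}\right) = \frac{5354320}{2257}$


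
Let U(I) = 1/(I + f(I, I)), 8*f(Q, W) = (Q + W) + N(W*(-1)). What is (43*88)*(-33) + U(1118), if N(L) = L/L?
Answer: -1396193824/11181 ≈ -1.2487e+5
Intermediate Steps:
N(L) = 1
f(Q, W) = ⅛ + Q/8 + W/8 (f(Q, W) = ((Q + W) + 1)/8 = (1 + Q + W)/8 = ⅛ + Q/8 + W/8)
U(I) = 1/(⅛ + 5*I/4) (U(I) = 1/(I + (⅛ + I/8 + I/8)) = 1/(I + (⅛ + I/4)) = 1/(⅛ + 5*I/4))
(43*88)*(-33) + U(1118) = (43*88)*(-33) + 8/(1 + 10*1118) = 3784*(-33) + 8/(1 + 11180) = -124872 + 8/11181 = -1396193824/11181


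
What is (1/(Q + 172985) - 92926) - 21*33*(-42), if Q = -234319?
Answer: -3914335881/61334 ≈ -63820.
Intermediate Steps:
(1/(Q + 172985) - 92926) - 21*33*(-42) = (1/(-234319 + 172985) - 92926) - 21*33*(-42) = (1/(-61334) - 92926) - 693*(-42) = (-1/61334 - 92926) + 29106 = -5699523285/61334 + 29106 = -3914335881/61334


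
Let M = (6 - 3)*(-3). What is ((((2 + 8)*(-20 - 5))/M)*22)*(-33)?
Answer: -60500/3 ≈ -20167.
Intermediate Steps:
M = -9 (M = 3*(-3) = -9)
((((2 + 8)*(-20 - 5))/M)*22)*(-33) = ((((2 + 8)*(-20 - 5))/(-9))*22)*(-33) = (((10*(-25))*(-⅑))*22)*(-33) = (-250*(-⅑)*22)*(-33) = ((250/9)*22)*(-33) = (5500/9)*(-33) = -60500/3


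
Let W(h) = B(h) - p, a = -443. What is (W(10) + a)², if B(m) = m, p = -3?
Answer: 184900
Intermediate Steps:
W(h) = 3 + h (W(h) = h - 1*(-3) = h + 3 = 3 + h)
(W(10) + a)² = ((3 + 10) - 443)² = (13 - 443)² = (-430)² = 184900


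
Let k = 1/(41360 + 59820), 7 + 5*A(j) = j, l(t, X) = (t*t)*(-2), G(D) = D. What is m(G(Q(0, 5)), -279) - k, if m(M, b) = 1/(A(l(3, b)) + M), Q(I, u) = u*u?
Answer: 2529/50590 ≈ 0.049990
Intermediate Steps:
Q(I, u) = u**2
l(t, X) = -2*t**2 (l(t, X) = t**2*(-2) = -2*t**2)
A(j) = -7/5 + j/5
m(M, b) = 1/(-5 + M) (m(M, b) = 1/((-7/5 + (-2*3**2)/5) + M) = 1/((-7/5 + (-2*9)/5) + M) = 1/((-7/5 + (1/5)*(-18)) + M) = 1/((-7/5 - 18/5) + M) = 1/(-5 + M))
k = 1/101180 ≈ 9.8834e-6
m(G(Q(0, 5)), -279) - k = 1/(-5 + 5**2) - 1*1/101180 = 1/(-5 + 25) - 1/101180 = 1/20 - 1/101180 = 2529/50590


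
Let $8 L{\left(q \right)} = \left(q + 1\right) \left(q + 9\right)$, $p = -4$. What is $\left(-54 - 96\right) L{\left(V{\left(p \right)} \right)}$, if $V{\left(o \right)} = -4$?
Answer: $\frac{1125}{4} \approx 281.25$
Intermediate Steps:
$L{\left(q \right)} = \frac{\left(1 + q\right) \left(9 + q\right)}{8}$ ($L{\left(q \right)} = \frac{\left(q + 1\right) \left(q + 9\right)}{8} = \frac{\left(1 + q\right) \left(9 + q\right)}{8}$)
$\left(-54 - 96\right) L{\left(V{\left(p \right)} \right)} = \left(-54 - 96\right) \left(\frac{9}{8} + \frac{\left(-4\right)^{2}}{8} + \frac{5}{4} \left(-4\right)\right) = - 150 \left(\frac{9}{8} + \frac{1}{8} \cdot 16 - 5\right) = - 150 \left(\frac{9}{8} + 2 - 5\right) = \left(-150\right) \left(- \frac{15}{8}\right) = \frac{1125}{4}$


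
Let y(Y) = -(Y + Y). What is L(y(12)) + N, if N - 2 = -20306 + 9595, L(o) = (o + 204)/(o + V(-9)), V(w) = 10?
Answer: -75053/7 ≈ -10722.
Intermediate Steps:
y(Y) = -2*Y
L(o) = (204 + o)/(10 + o) (L(o) = (o + 204)/(o + 10) = (204 + o)/(10 + o))
N = -10709 (N = 2 + (-20306 + 9595) = 2 - 10711 = -10709)
L(y(12)) + N = (204 - 2*12)/(10 - 2*12) - 10709 = (204 - 24)/(10 - 24) - 10709 = 180/(-14) - 10709 = -1/14*180 - 10709 = -90/7 - 10709 = -75053/7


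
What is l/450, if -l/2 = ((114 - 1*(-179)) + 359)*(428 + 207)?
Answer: -82804/45 ≈ -1840.1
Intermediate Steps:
l = -828040 (l = -2*((114 - 1*(-179)) + 359)*(428 + 207) = -2*((114 + 179) + 359)*635 = -2*(293 + 359)*635 = -1304*635 = -2*414020 = -828040)
l/450 = -828040/450 = -828040*1/450 = -82804/45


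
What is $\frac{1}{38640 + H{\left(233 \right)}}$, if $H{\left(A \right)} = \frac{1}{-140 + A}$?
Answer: $\frac{93}{3593521} \approx 2.588 \cdot 10^{-5}$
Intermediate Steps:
$\frac{1}{38640 + H{\left(233 \right)}} = \frac{1}{38640 + \frac{1}{-140 + 233}} = \frac{1}{38640 + \frac{1}{93}} = \frac{1}{\frac{3593521}{93}} = \frac{93}{3593521}$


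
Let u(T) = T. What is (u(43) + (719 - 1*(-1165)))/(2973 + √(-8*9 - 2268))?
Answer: 1909657/2947023 - 3854*I*√65/2947023 ≈ 0.64799 - 0.010543*I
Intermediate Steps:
(u(43) + (719 - 1*(-1165)))/(2973 + √(-8*9 - 2268)) = (43 + (719 - 1*(-1165)))/(2973 + √(-8*9 - 2268)) = (43 + (719 + 1165))/(2973 + √(-72 - 2268)) = (43 + 1884)/(2973 + √(-2340)) = 1927/(2973 + 6*I*√65)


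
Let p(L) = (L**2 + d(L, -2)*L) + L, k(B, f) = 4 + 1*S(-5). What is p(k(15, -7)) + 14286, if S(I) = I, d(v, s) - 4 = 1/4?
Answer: 57127/4 ≈ 14282.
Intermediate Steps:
d(v, s) = 17/4 (d(v, s) = 4 + 1/4 = 17/4)
k(B, f) = -1 (k(B, f) = 4 + 1*(-5) = 4 - 5 = -1)
p(L) = L**2 + 21*L/4 (p(L) = (L**2 + 17*L/4) + L = L**2 + 21*L/4)
p(k(15, -7)) + 14286 = (1/4)*(-1)*(21 + 4*(-1)) + 14286 = (1/4)*(-1)*(21 - 4) + 14286 = (1/4)*(-1)*17 + 14286 = -17/4 + 14286 = 57127/4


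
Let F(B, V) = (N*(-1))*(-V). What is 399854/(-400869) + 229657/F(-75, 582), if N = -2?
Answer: -4406085809/22219596 ≈ -198.30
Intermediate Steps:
F(B, V) = -2*V (F(B, V) = (-2*(-1))*(-V) = 2*(-V) = -2*V)
399854/(-400869) + 229657/F(-75, 582) = 399854/(-400869) + 229657/((-2*582)) = 399854*(-1/400869) + 229657/(-1164) = -57122/57267 + 229657*(-1/1164) = -57122/57267 - 229657/1164 = -4406085809/22219596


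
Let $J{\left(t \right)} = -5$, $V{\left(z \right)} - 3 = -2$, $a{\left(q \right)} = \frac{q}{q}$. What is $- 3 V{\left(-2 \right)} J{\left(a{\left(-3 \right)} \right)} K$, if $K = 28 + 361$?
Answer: $5835$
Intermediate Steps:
$K = 389$
$a{\left(q \right)} = 1$
$V{\left(z \right)} = 1$ ($V{\left(z \right)} = 3 - 2 = 1$)
$- 3 V{\left(-2 \right)} J{\left(a{\left(-3 \right)} \right)} K = \left(-3\right) 1 \left(-5\right) 389 = \left(-3\right) \left(-5\right) 389 = 15 \cdot 389 = 5835$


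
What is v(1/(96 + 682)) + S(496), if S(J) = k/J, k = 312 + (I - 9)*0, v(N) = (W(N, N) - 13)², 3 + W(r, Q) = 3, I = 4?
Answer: 10517/62 ≈ 169.63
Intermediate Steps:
W(r, Q) = 0 (W(r, Q) = -3 + 3 = 0)
v(N) = 169 (v(N) = (0 - 13)² = (-13)² = 169)
k = 312 (k = 312 + (4 - 9)*0 = 312 - 5*0 = 312 + 0 = 312)
S(J) = 312/J
v(1/(96 + 682)) + S(496) = 169 + 312/496 = 169 + 312*(1/496) = 169 + 39/62 = 10517/62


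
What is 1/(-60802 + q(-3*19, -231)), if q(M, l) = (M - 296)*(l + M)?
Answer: 1/40862 ≈ 2.4473e-5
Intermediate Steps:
q(M, l) = (-296 + M)*(M + l)
1/(-60802 + q(-3*19, -231)) = 1/(-60802 + ((-3*19)**2 - (-888)*19 - 296*(-231) - 3*19*(-231))) = 1/(-60802 + ((-57)**2 - 296*(-57) + 68376 - 57*(-231))) = 1/(-60802 + (3249 + 16872 + 68376 + 13167)) = 1/(-60802 + 101664) = 1/40862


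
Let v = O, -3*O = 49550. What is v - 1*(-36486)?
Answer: 59908/3 ≈ 19969.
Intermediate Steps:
O = -49550/3 (O = -⅓*49550 = -49550/3 ≈ -16517.)
v = -49550/3 ≈ -16517.
v - 1*(-36486) = -49550/3 - 1*(-36486) = -49550/3 + 36486 = 59908/3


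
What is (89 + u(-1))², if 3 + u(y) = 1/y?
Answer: 7225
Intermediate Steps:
u(y) = -3 + 1/y
(89 + u(-1))² = (89 + (-3 + 1/(-1)))² = (89 + (-3 - 1))² = (89 - 4)² = 85² = 7225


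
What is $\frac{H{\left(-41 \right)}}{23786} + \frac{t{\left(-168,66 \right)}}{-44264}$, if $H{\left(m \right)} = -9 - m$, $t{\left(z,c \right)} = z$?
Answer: $\frac{338281}{65803969} \approx 0.0051407$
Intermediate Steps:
$\frac{H{\left(-41 \right)}}{23786} + \frac{t{\left(-168,66 \right)}}{-44264} = \frac{-9 - -41}{23786} - \frac{168}{-44264} = \left(-9 + 41\right) \frac{1}{23786} - - \frac{21}{5533} = 32 \cdot \frac{1}{23786} + \frac{21}{5533} = \frac{16}{11893} + \frac{21}{5533} = \frac{338281}{65803969}$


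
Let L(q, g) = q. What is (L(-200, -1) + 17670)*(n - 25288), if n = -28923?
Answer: -947066170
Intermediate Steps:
(L(-200, -1) + 17670)*(n - 25288) = (-200 + 17670)*(-28923 - 25288) = 17470*(-54211) = -947066170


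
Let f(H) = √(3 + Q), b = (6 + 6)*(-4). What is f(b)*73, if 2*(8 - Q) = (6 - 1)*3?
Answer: 73*√14/2 ≈ 136.57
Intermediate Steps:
b = -48 (b = 12*(-4) = -48)
Q = ½ (Q = 8 - (6 - 1)*3/2 = 8 - 5*3/2 = 8 - ½*15 = 8 - 15/2 = ½ ≈ 0.50000)
f(H) = √14/2 (f(H) = √(3 + ½) = √(7/2) = √14/2)
f(b)*73 = (√14/2)*73 = 73*√14/2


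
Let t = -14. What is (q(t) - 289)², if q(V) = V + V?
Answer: 100489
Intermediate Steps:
q(V) = 2*V
(q(t) - 289)² = (2*(-14) - 289)² = (-28 - 289)² = (-317)² = 100489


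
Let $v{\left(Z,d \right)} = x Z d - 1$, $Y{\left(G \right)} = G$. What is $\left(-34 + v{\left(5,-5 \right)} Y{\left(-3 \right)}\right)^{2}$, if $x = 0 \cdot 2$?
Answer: $961$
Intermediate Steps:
$x = 0$
$v{\left(Z,d \right)} = -1$ ($v{\left(Z,d \right)} = 0 Z d - 1 = 0 d - 1 = 0 - 1 = -1$)
$\left(-34 + v{\left(5,-5 \right)} Y{\left(-3 \right)}\right)^{2} = \left(-34 - -3\right)^{2} = \left(-34 + 3\right)^{2} = \left(-31\right)^{2} = 961$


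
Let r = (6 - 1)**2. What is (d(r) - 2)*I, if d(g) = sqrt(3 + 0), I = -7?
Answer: 14 - 7*sqrt(3) ≈ 1.8756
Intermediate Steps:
r = 25 (r = 5**2 = 25)
d(g) = sqrt(3)
(d(r) - 2)*I = (sqrt(3) - 2)*(-7) = (-2 + sqrt(3))*(-7) = 14 - 7*sqrt(3)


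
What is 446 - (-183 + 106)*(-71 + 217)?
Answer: 11688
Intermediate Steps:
446 - (-183 + 106)*(-71 + 217) = 446 - (-77)*146 = 446 - 1*(-11242) = 446 + 11242 = 11688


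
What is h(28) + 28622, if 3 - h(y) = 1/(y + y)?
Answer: 1602999/56 ≈ 28625.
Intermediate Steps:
h(y) = 3 - 1/(2*y) (h(y) = 3 - 1/(y + y) = 3 - 1/(2*y))
h(28) + 28622 = (3 - ½/28) + 28622 = (3 - ½*1/28) + 28622 = (3 - 1/56) + 28622 = 167/56 + 28622 = 1602999/56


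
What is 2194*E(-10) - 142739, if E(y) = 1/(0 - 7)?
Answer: -1001367/7 ≈ -1.4305e+5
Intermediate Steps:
E(y) = -⅐ (E(y) = 1/(-7) = -⅐)
2194*E(-10) - 142739 = 2194*(-⅐) - 142739 = -2194/7 - 142739 = -1001367/7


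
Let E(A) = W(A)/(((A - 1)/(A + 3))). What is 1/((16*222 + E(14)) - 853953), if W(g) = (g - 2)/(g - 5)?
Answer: -39/33165571 ≈ -1.1759e-6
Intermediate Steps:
W(g) = (-2 + g)/(-5 + g)
E(A) = (-2 + A)*(3 + A)/((-1 + A)*(-5 + A)) (E(A) = ((-2 + A)/(-5 + A))/(((A - 1)/(A + 3))) = ((-2 + A)/(-5 + A))/(((-1 + A)/(3 + A))) = ((-2 + A)/(-5 + A))*((3 + A)/(-1 + A)) = (-2 + A)*(3 + A)/((-1 + A)*(-5 + A)))
1/((16*222 + E(14)) - 853953) = 1/((16*222 + (-2 + 14)*(3 + 14)/((-1 + 14)*(-5 + 14))) - 853953) = 1/((3552 + 12*17/(13*9)) - 853953) = 1/((3552 + (1/13)*(⅑)*12*17) - 853953) = 1/((3552 + 68/39) - 853953) = 1/(138596/39 - 853953) = 1/(-33165571/39) = -39/33165571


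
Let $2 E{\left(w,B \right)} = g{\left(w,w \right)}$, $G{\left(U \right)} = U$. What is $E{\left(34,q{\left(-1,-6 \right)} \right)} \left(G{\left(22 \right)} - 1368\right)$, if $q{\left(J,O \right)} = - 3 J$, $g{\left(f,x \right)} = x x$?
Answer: $-777988$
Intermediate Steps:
$g{\left(f,x \right)} = x^{2}$
$E{\left(w,B \right)} = \frac{w^{2}}{2}$
$E{\left(34,q{\left(-1,-6 \right)} \right)} \left(G{\left(22 \right)} - 1368\right) = \frac{34^{2}}{2} \left(22 - 1368\right) = \frac{1}{2} \cdot 1156 \left(-1346\right) = 578 \left(-1346\right) = -777988$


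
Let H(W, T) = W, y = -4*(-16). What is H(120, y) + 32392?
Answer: 32512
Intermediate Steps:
y = 64
H(120, y) + 32392 = 120 + 32392 = 32512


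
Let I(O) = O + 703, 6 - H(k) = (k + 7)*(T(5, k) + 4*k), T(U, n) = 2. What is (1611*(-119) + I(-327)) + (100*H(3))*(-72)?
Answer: 773467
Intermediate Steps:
H(k) = 6 - (2 + 4*k)*(7 + k) (H(k) = 6 - (k + 7)*(2 + 4*k) = 6 - (7 + k)*(2 + 4*k) = 6 - (2 + 4*k)*(7 + k))
I(O) = 703 + O
(1611*(-119) + I(-327)) + (100*H(3))*(-72) = (1611*(-119) + (703 - 327)) + (100*(-8 - 30*3 - 4*3²))*(-72) = (-191709 + 376) + (100*(-8 - 90 - 4*9))*(-72) = -191333 + (100*(-8 - 90 - 36))*(-72) = -191333 + (100*(-134))*(-72) = -191333 - 13400*(-72) = -191333 + 964800 = 773467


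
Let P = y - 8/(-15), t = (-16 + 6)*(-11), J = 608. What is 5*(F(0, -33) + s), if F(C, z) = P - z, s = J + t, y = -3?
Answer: 11228/3 ≈ 3742.7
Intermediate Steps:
t = 110 (t = -10*(-11) = 110)
s = 718 (s = 608 + 110 = 718)
P = -37/15 (P = -3 - 8/(-15) = -3 - 8*(-1/15) = -3 + 8/15 = -37/15 ≈ -2.4667)
F(C, z) = -37/15 - z
5*(F(0, -33) + s) = 5*((-37/15 - 1*(-33)) + 718) = 5*((-37/15 + 33) + 718) = 5*(458/15 + 718) = 5*(11228/15) = 11228/3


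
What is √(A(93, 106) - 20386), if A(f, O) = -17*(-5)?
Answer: I*√20301 ≈ 142.48*I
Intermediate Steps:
A(f, O) = 85
√(A(93, 106) - 20386) = √(85 - 20386) = √(-20301) = I*√20301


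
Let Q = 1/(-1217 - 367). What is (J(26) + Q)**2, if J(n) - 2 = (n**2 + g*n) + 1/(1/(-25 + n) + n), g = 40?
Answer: 66652675763881/22581504 ≈ 2.9516e+6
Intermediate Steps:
Q = -1/1584 (Q = 1/(-1584) = -1/1584 ≈ -0.00063131)
J(n) = 2 + n**2 + 1/(n + 1/(-25 + n)) + 40*n (J(n) = 2 + ((n**2 + 40*n) + 1/(1/(-25 + n) + n)) = 2 + ((n**2 + 40*n) + 1/(n + 1/(-25 + n))) = 2 + (n**2 + 1/(n + 1/(-25 + n)) + 40*n) = 2 + n**2 + 1/(n + 1/(-25 + n)) + 40*n)
(J(26) + Q)**2 = ((-23 + 26**4 - 997*26**2 - 9*26 + 15*26**3)/(1 + 26**2 - 25*26) - 1/1584)**2 = ((-23 + 456976 - 997*676 - 234 + 15*17576)/(1 + 676 - 650) - 1/1584)**2 = ((-23 + 456976 - 673972 - 234 + 263640)/27 - 1/1584)**2 = ((1/27)*46387 - 1/1584)**2 = (46387/27 - 1/1584)**2 = (8164109/4752)**2 = 66652675763881/22581504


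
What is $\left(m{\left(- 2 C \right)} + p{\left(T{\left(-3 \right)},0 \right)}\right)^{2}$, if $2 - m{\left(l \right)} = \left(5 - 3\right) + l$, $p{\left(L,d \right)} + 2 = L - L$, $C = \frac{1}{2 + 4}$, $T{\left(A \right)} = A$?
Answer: $\frac{25}{9} \approx 2.7778$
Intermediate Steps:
$C = \frac{1}{6} \approx 0.16667$
$p{\left(L,d \right)} = -2$ ($p{\left(L,d \right)} = -2 + \left(L - L\right) = -2 + 0 = -2$)
$m{\left(l \right)} = - l$ ($m{\left(l \right)} = 2 - \left(\left(5 - 3\right) + l\right) = 2 - \left(2 + l\right) = - l$)
$\left(m{\left(- 2 C \right)} + p{\left(T{\left(-3 \right)},0 \right)}\right)^{2} = \left(- \frac{-2}{6} - 2\right)^{2} = \left(\left(-1\right) \left(- \frac{1}{3}\right) - 2\right)^{2} = \left(\frac{1}{3} - 2\right)^{2} = \left(- \frac{5}{3}\right)^{2} = \frac{25}{9}$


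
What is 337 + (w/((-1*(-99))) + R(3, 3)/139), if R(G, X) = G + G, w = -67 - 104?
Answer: 512698/1529 ≈ 335.32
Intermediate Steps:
w = -171
R(G, X) = 2*G
337 + (w/((-1*(-99))) + R(3, 3)/139) = 337 + (-171/((-1*(-99))) + (2*3)/139) = 337 + (-171/99 + 6*(1/139)) = 337 + (-171*1/99 + 6/139) = 337 + (-19/11 + 6/139) = 337 - 2575/1529 = 512698/1529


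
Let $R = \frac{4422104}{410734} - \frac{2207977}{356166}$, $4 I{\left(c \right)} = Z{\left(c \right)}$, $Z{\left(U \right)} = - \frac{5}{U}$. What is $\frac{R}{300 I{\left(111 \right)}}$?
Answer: $- \frac{12360069560701}{9143092865250} \approx -1.3518$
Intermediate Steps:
$I{\left(c \right)} = - \frac{5}{4 c}$ ($I{\left(c \right)} = \frac{\left(-5\right) \frac{1}{c}}{4} = - \frac{5}{4 c}$)
$R = \frac{334055934073}{73144742922}$ ($R = 4422104 \cdot \frac{1}{410734} - \frac{2207977}{356166} = \frac{2211052}{205367} - \frac{2207977}{356166} = \frac{334055934073}{73144742922} \approx 4.5671$)
$\frac{R}{300 I{\left(111 \right)}} = \frac{334055934073}{73144742922 \cdot 300 \left(- \frac{5}{4 \cdot 111}\right)} = \frac{334055934073}{73144742922 \cdot 300 \left(\left(- \frac{5}{4}\right) \frac{1}{111}\right)} = \frac{334055934073}{73144742922 \cdot 300 \left(- \frac{5}{444}\right)} = \frac{334055934073}{73144742922 \left(- \frac{125}{37}\right)} = \frac{334055934073}{73144742922} \left(- \frac{37}{125}\right) = - \frac{12360069560701}{9143092865250}$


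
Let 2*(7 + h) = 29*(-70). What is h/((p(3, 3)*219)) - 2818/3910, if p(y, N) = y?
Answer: -40051/17595 ≈ -2.2763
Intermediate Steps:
h = -1022 (h = -7 + (29*(-70))/2 = -7 + (½)*(-2030) = -7 - 1015 = -1022)
h/((p(3, 3)*219)) - 2818/3910 = -1022/(3*219) - 2818/3910 = -1022/657 - 2818*1/3910 = -1022*1/657 - 1409/1955 = -14/9 - 1409/1955 = -40051/17595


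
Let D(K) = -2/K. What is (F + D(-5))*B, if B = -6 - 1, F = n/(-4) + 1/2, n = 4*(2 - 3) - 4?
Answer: -203/10 ≈ -20.300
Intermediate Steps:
n = -8 (n = 4*(-1) - 4 = -4 - 4 = -8)
F = 5/2 (F = -8/(-4) + 1/2 = -8*(-¼) + 1*(½) = 2 + ½ = 5/2 ≈ 2.5000)
B = -7
(F + D(-5))*B = (5/2 - 2/(-5))*(-7) = (5/2 - 2*(-⅕))*(-7) = (5/2 + ⅖)*(-7) = (29/10)*(-7) = -203/10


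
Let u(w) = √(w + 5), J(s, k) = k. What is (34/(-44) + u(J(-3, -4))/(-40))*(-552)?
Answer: 24219/55 ≈ 440.35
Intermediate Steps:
u(w) = √(5 + w)
(34/(-44) + u(J(-3, -4))/(-40))*(-552) = (34/(-44) + √(5 - 4)/(-40))*(-552) = (34*(-1/44) + √1*(-1/40))*(-552) = (-17/22 + 1*(-1/40))*(-552) = (-17/22 - 1/40)*(-552) = -351/440*(-552) = 24219/55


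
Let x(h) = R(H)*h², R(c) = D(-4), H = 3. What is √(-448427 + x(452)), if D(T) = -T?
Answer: √368789 ≈ 607.28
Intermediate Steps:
R(c) = 4 (R(c) = -1*(-4) = 4)
x(h) = 4*h²
√(-448427 + x(452)) = √(-448427 + 4*452²) = √(-448427 + 4*204304) = √(-448427 + 817216) = √368789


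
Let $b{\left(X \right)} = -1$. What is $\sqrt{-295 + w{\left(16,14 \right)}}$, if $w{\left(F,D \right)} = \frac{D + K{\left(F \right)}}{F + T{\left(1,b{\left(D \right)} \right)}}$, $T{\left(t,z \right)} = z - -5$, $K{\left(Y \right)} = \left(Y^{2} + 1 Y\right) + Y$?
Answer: $\frac{3 i \sqrt{3110}}{10} \approx 16.73 i$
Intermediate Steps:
$K{\left(Y \right)} = Y^{2} + 2 Y$ ($K{\left(Y \right)} = \left(Y^{2} + Y\right) + Y = \left(Y + Y^{2}\right) + Y = Y^{2} + 2 Y$)
$T{\left(t,z \right)} = 5 + z$ ($T{\left(t,z \right)} = z + 5 = 5 + z$)
$w{\left(F,D \right)} = \frac{D + F \left(2 + F\right)}{4 + F}$ ($w{\left(F,D \right)} = \frac{D + F \left(2 + F\right)}{F + \left(5 - 1\right)} = \frac{D + F \left(2 + F\right)}{F + 4} = \frac{D + F \left(2 + F\right)}{4 + F}$)
$\sqrt{-295 + w{\left(16,14 \right)}} = \sqrt{-295 + \frac{14 + 16 \left(2 + 16\right)}{4 + 16}} = \sqrt{-295 + \frac{14 + 16 \cdot 18}{20}} = \sqrt{-295 + \frac{14 + 288}{20}} = \sqrt{-295 + \frac{1}{20} \cdot 302} = \sqrt{-295 + \frac{151}{10}} = \sqrt{- \frac{2799}{10}} = \frac{3 i \sqrt{3110}}{10}$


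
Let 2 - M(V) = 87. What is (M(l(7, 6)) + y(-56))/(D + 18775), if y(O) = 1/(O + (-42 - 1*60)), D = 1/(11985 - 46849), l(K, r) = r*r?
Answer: -7094824/1567004737 ≈ -0.0045276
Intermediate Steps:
l(K, r) = r**2
M(V) = -85 (M(V) = 2 - 1*87 = 2 - 87 = -85)
D = -1/34864 (D = 1/(-34864) = -1/34864 ≈ -2.8683e-5)
y(O) = 1/(-102 + O) (y(O) = 1/(O + (-42 - 60)) = 1/(O - 102) = 1/(-102 + O))
(M(l(7, 6)) + y(-56))/(D + 18775) = (-85 + 1/(-102 - 56))/(-1/34864 + 18775) = (-85 + 1/(-158))/(654571599/34864) = (-85 - 1/158)*(34864/654571599) = -13431/158*34864/654571599 = -7094824/1567004737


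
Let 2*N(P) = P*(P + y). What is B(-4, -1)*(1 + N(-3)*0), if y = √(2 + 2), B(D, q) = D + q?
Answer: -5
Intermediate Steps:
y = 2 (y = √4 = 2)
N(P) = P*(2 + P)/2 (N(P) = (P*(P + 2))/2 = (P*(2 + P))/2 = P*(2 + P)/2)
B(-4, -1)*(1 + N(-3)*0) = (-4 - 1)*(1 + ((½)*(-3)*(2 - 3))*0) = -5*(1 + ((½)*(-3)*(-1))*0) = -5*(1 + (3/2)*0) = -5*(1 + 0) = -5*1 = -5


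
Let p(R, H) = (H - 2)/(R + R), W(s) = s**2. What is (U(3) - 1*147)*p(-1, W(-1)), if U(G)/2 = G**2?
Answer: -129/2 ≈ -64.500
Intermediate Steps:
p(R, H) = (-2 + H)/(2*R) (p(R, H) = (-2 + H)/((2*R)) = (-2 + H)*(1/(2*R)) = (-2 + H)/(2*R))
U(G) = 2*G**2
(U(3) - 1*147)*p(-1, W(-1)) = (2*3**2 - 1*147)*((1/2)*(-2 + (-1)**2)/(-1)) = (2*9 - 147)*((1/2)*(-1)*(-2 + 1)) = (18 - 147)*((1/2)*(-1)*(-1)) = -129*1/2 = -129/2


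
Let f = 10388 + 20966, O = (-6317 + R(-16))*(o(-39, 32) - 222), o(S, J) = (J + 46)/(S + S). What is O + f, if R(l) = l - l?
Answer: 1440045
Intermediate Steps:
R(l) = 0
o(S, J) = (46 + J)/(2*S) (o(S, J) = (46 + J)/((2*S)) = (46 + J)*(1/(2*S)) = (46 + J)/(2*S))
O = 1408691 (O = (-6317 + 0)*((½)*(46 + 32)/(-39) - 222) = -6317*((½)*(-1/39)*78 - 222) = -6317*(-1 - 222) = -6317*(-223) = 1408691)
f = 31354
O + f = 1408691 + 31354 = 1440045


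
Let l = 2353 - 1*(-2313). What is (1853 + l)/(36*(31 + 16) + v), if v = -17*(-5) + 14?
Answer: 2173/597 ≈ 3.6399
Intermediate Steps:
l = 4666 (l = 2353 + 2313 = 4666)
v = 99 (v = 85 + 14 = 99)
(1853 + l)/(36*(31 + 16) + v) = (1853 + 4666)/(36*(31 + 16) + 99) = 6519/(36*47 + 99) = 6519/(1692 + 99) = 6519/1791 = 6519*(1/1791) = 2173/597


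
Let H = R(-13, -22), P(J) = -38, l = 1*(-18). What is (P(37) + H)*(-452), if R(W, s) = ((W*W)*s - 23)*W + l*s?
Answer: -22143932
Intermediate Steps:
l = -18
R(W, s) = -18*s + W*(-23 + s*W²) (R(W, s) = ((W*W)*s - 23)*W - 18*s = (W²*s - 23)*W - 18*s = (s*W² - 23)*W - 18*s = (-23 + s*W²)*W - 18*s = W*(-23 + s*W²) - 18*s = -18*s + W*(-23 + s*W²))
H = 49029 (H = -23*(-13) - 18*(-22) - 22*(-13)³ = 299 + 396 - 22*(-2197) = 299 + 396 + 48334 = 49029)
(P(37) + H)*(-452) = (-38 + 49029)*(-452) = 48991*(-452) = -22143932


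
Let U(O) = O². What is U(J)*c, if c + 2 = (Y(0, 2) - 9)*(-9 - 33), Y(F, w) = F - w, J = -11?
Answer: 55660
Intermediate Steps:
c = 460 (c = -2 + ((0 - 1*2) - 9)*(-9 - 33) = -2 + ((0 - 2) - 9)*(-42) = -2 + (-2 - 9)*(-42) = -2 - 11*(-42) = -2 + 462 = 460)
U(J)*c = (-11)²*460 = 121*460 = 55660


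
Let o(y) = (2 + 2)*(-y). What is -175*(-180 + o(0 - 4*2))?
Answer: 25900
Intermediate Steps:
o(y) = -4*y (o(y) = 4*(-y) = -4*y)
-175*(-180 + o(0 - 4*2)) = -175*(-180 - 4*(0 - 4*2)) = -175*(-180 - 4*(0 - 8)) = -175*(-180 - 4*(-8)) = -175*(-180 + 32) = -175*(-148) = 25900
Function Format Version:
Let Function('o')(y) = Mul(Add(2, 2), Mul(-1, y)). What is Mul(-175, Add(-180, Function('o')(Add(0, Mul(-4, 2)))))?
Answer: 25900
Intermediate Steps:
Function('o')(y) = Mul(-4, y) (Function('o')(y) = Mul(4, Mul(-1, y)) = Mul(-4, y))
Mul(-175, Add(-180, Function('o')(Add(0, Mul(-4, 2))))) = Mul(-175, Add(-180, Mul(-4, Add(0, Mul(-4, 2))))) = Mul(-175, Add(-180, Mul(-4, Add(0, -8)))) = Mul(-175, Add(-180, Mul(-4, -8))) = Mul(-175, Add(-180, 32)) = Mul(-175, -148) = 25900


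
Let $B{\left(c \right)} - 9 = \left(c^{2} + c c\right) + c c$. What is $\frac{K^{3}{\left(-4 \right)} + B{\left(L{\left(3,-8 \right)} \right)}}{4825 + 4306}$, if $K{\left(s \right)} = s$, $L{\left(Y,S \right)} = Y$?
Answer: $- \frac{28}{9131} \approx -0.0030665$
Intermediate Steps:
$B{\left(c \right)} = 9 + 3 c^{2}$ ($B{\left(c \right)} = 9 + \left(\left(c^{2} + c c\right) + c c\right) = 9 + \left(\left(c^{2} + c^{2}\right) + c^{2}\right) = 9 + \left(2 c^{2} + c^{2}\right) = 9 + 3 c^{2}$)
$\frac{K^{3}{\left(-4 \right)} + B{\left(L{\left(3,-8 \right)} \right)}}{4825 + 4306} = \frac{\left(-4\right)^{3} + \left(9 + 3 \cdot 3^{2}\right)}{4825 + 4306} = \frac{-64 + \left(9 + 3 \cdot 9\right)}{9131} = \left(-64 + \left(9 + 27\right)\right) \frac{1}{9131} = \left(-64 + 36\right) \frac{1}{9131} = \left(-28\right) \frac{1}{9131} = - \frac{28}{9131}$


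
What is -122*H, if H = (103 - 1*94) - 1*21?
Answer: 1464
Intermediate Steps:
H = -12 (H = (103 - 94) - 21 = 9 - 21 = -12)
-122*H = -122*(-12) = 1464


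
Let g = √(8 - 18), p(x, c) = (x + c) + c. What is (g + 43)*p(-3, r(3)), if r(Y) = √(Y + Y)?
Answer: -(3 - 2*√6)*(43 + I*√10) ≈ 81.656 + 6.0051*I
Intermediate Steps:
r(Y) = √2*√Y (r(Y) = √(2*Y) = √2*√Y)
p(x, c) = x + 2*c (p(x, c) = (c + x) + c = x + 2*c)
g = I*√10 (g = √(-10) = I*√10 ≈ 3.1623*I)
(g + 43)*p(-3, r(3)) = (I*√10 + 43)*(-3 + 2*(√2*√3)) = (43 + I*√10)*(-3 + 2*√6) = (-3 + 2*√6)*(43 + I*√10)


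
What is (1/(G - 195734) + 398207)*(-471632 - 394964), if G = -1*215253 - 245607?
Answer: -113290236749814186/328297 ≈ -3.4508e+11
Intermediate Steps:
G = -460860 (G = -215253 - 245607 = -460860)
(1/(G - 195734) + 398207)*(-471632 - 394964) = (1/(-460860 - 195734) + 398207)*(-471632 - 394964) = (1/(-656594) + 398207)*(-866596) = (-1/656594 + 398207)*(-866596) = (261460326957/656594)*(-866596) = -113290236749814186/328297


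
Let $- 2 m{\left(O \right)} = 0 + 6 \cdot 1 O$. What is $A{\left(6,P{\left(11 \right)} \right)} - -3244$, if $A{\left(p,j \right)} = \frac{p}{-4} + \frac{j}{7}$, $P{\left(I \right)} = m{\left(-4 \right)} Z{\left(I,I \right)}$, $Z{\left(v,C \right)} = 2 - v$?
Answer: $\frac{45179}{14} \approx 3227.1$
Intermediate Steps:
$m{\left(O \right)} = - 3 O$ ($m{\left(O \right)} = - \frac{0 + 6 \cdot 1 O}{2} = - \frac{0 + 6 O}{2} = - \frac{6 O}{2} = - 3 O$)
$P{\left(I \right)} = 24 - 12 I$ ($P{\left(I \right)} = \left(-3\right) \left(-4\right) \left(2 - I\right) = 12 \left(2 - I\right) = 24 - 12 I$)
$A{\left(p,j \right)} = - \frac{p}{4} + \frac{j}{7}$ ($A{\left(p,j \right)} = p \left(- \frac{1}{4}\right) + j \frac{1}{7} = - \frac{p}{4} + \frac{j}{7}$)
$A{\left(6,P{\left(11 \right)} \right)} - -3244 = \left(\left(- \frac{1}{4}\right) 6 + \frac{24 - 132}{7}\right) - -3244 = \left(- \frac{3}{2} + \frac{24 - 132}{7}\right) + 3244 = \left(- \frac{3}{2} + \frac{1}{7} \left(-108\right)\right) + 3244 = \left(- \frac{3}{2} - \frac{108}{7}\right) + 3244 = - \frac{237}{14} + 3244 = \frac{45179}{14}$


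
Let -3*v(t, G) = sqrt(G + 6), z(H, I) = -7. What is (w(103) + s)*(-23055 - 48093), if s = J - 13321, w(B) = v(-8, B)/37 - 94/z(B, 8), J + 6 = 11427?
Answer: 134225784 + 23716*sqrt(109)/37 ≈ 1.3423e+8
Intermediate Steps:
v(t, G) = -sqrt(6 + G)/3 (v(t, G) = -sqrt(G + 6)/3 = -sqrt(6 + G)/3)
J = 11421 (J = -6 + 11427 = 11421)
w(B) = 94/7 - sqrt(6 + B)/111 (w(B) = -sqrt(6 + B)/3/37 - 94/(-7) = -sqrt(6 + B)/3*(1/37) - 94*(-1/7) = -sqrt(6 + B)/111 + 94/7 = 94/7 - sqrt(6 + B)/111)
s = -1900 (s = 11421 - 13321 = -1900)
(w(103) + s)*(-23055 - 48093) = ((94/7 - sqrt(6 + 103)/111) - 1900)*(-23055 - 48093) = ((94/7 - sqrt(109)/111) - 1900)*(-71148) = (-13206/7 - sqrt(109)/111)*(-71148) = 134225784 + 23716*sqrt(109)/37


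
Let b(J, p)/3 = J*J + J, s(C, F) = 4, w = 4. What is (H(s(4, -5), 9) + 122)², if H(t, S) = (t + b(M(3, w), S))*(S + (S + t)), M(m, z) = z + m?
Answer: 15256836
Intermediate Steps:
M(m, z) = m + z
b(J, p) = 3*J + 3*J² (b(J, p) = 3*(J*J + J) = 3*(J² + J) = 3*(J + J²) = 3*J + 3*J²)
H(t, S) = (168 + t)*(t + 2*S) (H(t, S) = (t + 3*(3 + 4)*(1 + (3 + 4)))*(S + (S + t)) = (t + 3*7*(1 + 7))*(t + 2*S) = (t + 3*7*8)*(t + 2*S) = (t + 168)*(t + 2*S) = (168 + t)*(t + 2*S))
(H(s(4, -5), 9) + 122)² = ((4² + 168*4 + 336*9 + 2*9*4) + 122)² = ((16 + 672 + 3024 + 72) + 122)² = (3784 + 122)² = 3906² = 15256836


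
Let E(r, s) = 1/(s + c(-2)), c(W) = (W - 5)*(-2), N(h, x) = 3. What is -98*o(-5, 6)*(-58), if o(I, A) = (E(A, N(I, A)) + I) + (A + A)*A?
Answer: 6479760/17 ≈ 3.8116e+5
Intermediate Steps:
c(W) = 10 - 2*W (c(W) = (-5 + W)*(-2) = 10 - 2*W)
E(r, s) = 1/(14 + s) (E(r, s) = 1/(s + (10 - 2*(-2))) = 1/(s + (10 + 4)) = 1/(s + 14) = 1/(14 + s))
o(I, A) = 1/17 + I + 2*A² (o(I, A) = (1/(14 + 3) + I) + (A + A)*A = (1/17 + I) + (2*A)*A = (1/17 + I) + 2*A² = 1/17 + I + 2*A²)
-98*o(-5, 6)*(-58) = -98*(1/17 - 5 + 2*6²)*(-58) = -98*(1/17 - 5 + 2*36)*(-58) = -98*(1/17 - 5 + 72)*(-58) = -98*1140/17*(-58) = -111720/17*(-58) = 6479760/17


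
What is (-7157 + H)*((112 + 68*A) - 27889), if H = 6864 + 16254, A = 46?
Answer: -393422689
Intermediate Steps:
H = 23118
(-7157 + H)*((112 + 68*A) - 27889) = (-7157 + 23118)*((112 + 68*46) - 27889) = 15961*((112 + 3128) - 27889) = 15961*(3240 - 27889) = 15961*(-24649) = -393422689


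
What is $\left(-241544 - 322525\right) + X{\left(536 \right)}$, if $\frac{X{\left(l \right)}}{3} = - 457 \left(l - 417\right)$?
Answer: $-727218$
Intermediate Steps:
$X{\left(l \right)} = 571707 - 1371 l$ ($X{\left(l \right)} = 3 \left(- 457 \left(l - 417\right)\right) = 3 \left(- 457 \left(-417 + l\right)\right) = 3 \left(190569 - 457 l\right) = 571707 - 1371 l$)
$\left(-241544 - 322525\right) + X{\left(536 \right)} = \left(-241544 - 322525\right) + \left(571707 - 734856\right) = -564069 + \left(571707 - 734856\right) = -564069 - 163149 = -727218$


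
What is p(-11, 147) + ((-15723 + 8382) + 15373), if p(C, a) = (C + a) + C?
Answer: 8157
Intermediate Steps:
p(C, a) = a + 2*C
p(-11, 147) + ((-15723 + 8382) + 15373) = (147 + 2*(-11)) + ((-15723 + 8382) + 15373) = (147 - 22) + (-7341 + 15373) = 125 + 8032 = 8157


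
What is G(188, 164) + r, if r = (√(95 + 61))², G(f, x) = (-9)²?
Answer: 237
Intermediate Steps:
G(f, x) = 81
r = 156 (r = (√156)² = (2*√39)² = 156)
G(188, 164) + r = 81 + 156 = 237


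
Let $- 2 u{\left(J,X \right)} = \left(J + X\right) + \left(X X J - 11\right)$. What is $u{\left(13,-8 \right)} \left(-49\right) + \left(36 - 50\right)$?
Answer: $20223$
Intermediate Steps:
$u{\left(J,X \right)} = \frac{11}{2} - \frac{J}{2} - \frac{X}{2} - \frac{J X^{2}}{2}$ ($u{\left(J,X \right)} = - \frac{\left(J + X\right) + \left(X X J - 11\right)}{2} = - \frac{\left(J + X\right) + \left(X^{2} J - 11\right)}{2} = - \frac{\left(J + X\right) + \left(J X^{2} - 11\right)}{2} = - \frac{\left(J + X\right) + \left(-11 + J X^{2}\right)}{2} = - \frac{-11 + J + X + J X^{2}}{2} = \frac{11}{2} - \frac{J}{2} - \frac{X}{2} - \frac{J X^{2}}{2}$)
$u{\left(13,-8 \right)} \left(-49\right) + \left(36 - 50\right) = \left(\frac{11}{2} - \frac{13}{2} - -4 - \frac{13 \left(-8\right)^{2}}{2}\right) \left(-49\right) + \left(36 - 50\right) = \left(\frac{11}{2} - \frac{13}{2} + 4 - \frac{13}{2} \cdot 64\right) \left(-49\right) + \left(36 - 50\right) = \left(\frac{11}{2} - \frac{13}{2} + 4 - 416\right) \left(-49\right) - 14 = \left(-413\right) \left(-49\right) - 14 = 20237 - 14 = 20223$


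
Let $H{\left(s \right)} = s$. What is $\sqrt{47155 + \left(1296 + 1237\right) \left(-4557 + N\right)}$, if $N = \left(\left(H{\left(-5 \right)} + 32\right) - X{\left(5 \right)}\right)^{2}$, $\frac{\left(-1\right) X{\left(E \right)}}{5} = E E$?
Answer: $\sqrt{47026706} \approx 6857.6$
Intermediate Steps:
$X{\left(E \right)} = - 5 E^{2}$ ($X{\left(E \right)} = - 5 E E = - 5 E^{2}$)
$N = 23104$ ($N = \left(\left(-5 + 32\right) - - 5 \cdot 5^{2}\right)^{2} = \left(27 - \left(-5\right) 25\right)^{2} = \left(27 - -125\right)^{2} = \left(27 + 125\right)^{2} = 152^{2} = 23104$)
$\sqrt{47155 + \left(1296 + 1237\right) \left(-4557 + N\right)} = \sqrt{47155 + \left(1296 + 1237\right) \left(-4557 + 23104\right)} = \sqrt{47155 + 2533 \cdot 18547} = \sqrt{47155 + 46979551} = \sqrt{47026706}$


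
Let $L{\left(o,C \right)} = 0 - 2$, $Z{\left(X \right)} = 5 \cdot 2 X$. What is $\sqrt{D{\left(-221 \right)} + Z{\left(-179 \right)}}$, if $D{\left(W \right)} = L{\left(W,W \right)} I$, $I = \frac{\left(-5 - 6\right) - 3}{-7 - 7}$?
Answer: $16 i \sqrt{7} \approx 42.332 i$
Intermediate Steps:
$Z{\left(X \right)} = 10 X$
$L{\left(o,C \right)} = -2$
$I = 1$ ($I = \frac{\left(-5 - 6\right) - 3}{-14} = \left(-11 - 3\right) \left(- \frac{1}{14}\right) = \left(-14\right) \left(- \frac{1}{14}\right) = 1$)
$D{\left(W \right)} = -2$ ($D{\left(W \right)} = \left(-2\right) 1 = -2$)
$\sqrt{D{\left(-221 \right)} + Z{\left(-179 \right)}} = \sqrt{-2 + 10 \left(-179\right)} = \sqrt{-2 - 1790} = \sqrt{-1792} = 16 i \sqrt{7}$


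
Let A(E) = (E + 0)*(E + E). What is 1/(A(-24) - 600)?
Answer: 1/552 ≈ 0.0018116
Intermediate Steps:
A(E) = 2*E**2 (A(E) = E*(2*E) = 2*E**2)
1/(A(-24) - 600) = 1/(2*(-24)**2 - 600) = 1/(2*576 - 600) = 1/(1152 - 600) = 1/552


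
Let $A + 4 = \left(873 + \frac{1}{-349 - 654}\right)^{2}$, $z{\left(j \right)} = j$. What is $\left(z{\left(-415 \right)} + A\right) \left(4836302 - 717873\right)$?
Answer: $\frac{3155891866003275637}{1006009} \approx 3.137 \cdot 10^{12}$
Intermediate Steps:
$A = \frac{766702857888}{1006009}$ ($A = -4 + \left(873 + \frac{1}{-349 - 654}\right)^{2} = -4 + \left(873 + \frac{1}{-1003}\right)^{2} = -4 + \left(873 - \frac{1}{1003}\right)^{2} = -4 + \left(\frac{875618}{1003}\right)^{2} = -4 + \frac{766706881924}{1006009} = \frac{766702857888}{1006009} \approx 7.6212 \cdot 10^{5}$)
$\left(z{\left(-415 \right)} + A\right) \left(4836302 - 717873\right) = \left(-415 + \frac{766702857888}{1006009}\right) \left(4836302 - 717873\right) = \frac{766285364153}{1006009} \cdot 4118429 = \frac{3155891866003275637}{1006009}$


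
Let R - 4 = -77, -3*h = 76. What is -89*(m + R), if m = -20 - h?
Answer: 18067/3 ≈ 6022.3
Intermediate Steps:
h = -76/3 (h = -1/3*76 = -76/3 ≈ -25.333)
m = 16/3 (m = -20 - 1*(-76/3) = -20 + 76/3 = 16/3 ≈ 5.3333)
R = -73 (R = 4 - 77 = -73)
-89*(m + R) = -89*(16/3 - 73) = -89*(-203/3) = 18067/3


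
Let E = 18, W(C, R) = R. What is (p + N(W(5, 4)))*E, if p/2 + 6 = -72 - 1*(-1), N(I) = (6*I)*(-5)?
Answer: -4932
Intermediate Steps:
N(I) = -30*I
p = -154 (p = -12 + 2*(-72 - 1*(-1)) = -12 + 2*(-72 + 1) = -12 + 2*(-71) = -12 - 142 = -154)
(p + N(W(5, 4)))*E = (-154 - 30*4)*18 = (-154 - 120)*18 = -274*18 = -4932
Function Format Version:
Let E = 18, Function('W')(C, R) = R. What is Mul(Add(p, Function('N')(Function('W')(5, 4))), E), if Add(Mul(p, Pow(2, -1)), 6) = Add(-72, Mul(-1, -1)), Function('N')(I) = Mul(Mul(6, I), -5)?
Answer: -4932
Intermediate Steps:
Function('N')(I) = Mul(-30, I)
p = -154 (p = Add(-12, Mul(2, Add(-72, Mul(-1, -1)))) = Add(-12, Mul(2, Add(-72, 1))) = Add(-12, Mul(2, -71)) = Add(-12, -142) = -154)
Mul(Add(p, Function('N')(Function('W')(5, 4))), E) = Mul(Add(-154, Mul(-30, 4)), 18) = Mul(Add(-154, -120), 18) = Mul(-274, 18) = -4932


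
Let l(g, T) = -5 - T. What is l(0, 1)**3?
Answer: -216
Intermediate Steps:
l(0, 1)**3 = (-5 - 1*1)**3 = (-5 - 1)**3 = (-6)**3 = -216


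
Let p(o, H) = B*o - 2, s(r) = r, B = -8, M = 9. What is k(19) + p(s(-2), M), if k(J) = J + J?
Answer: 52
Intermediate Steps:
k(J) = 2*J
p(o, H) = -2 - 8*o (p(o, H) = -8*o - 2 = -2 - 8*o)
k(19) + p(s(-2), M) = 2*19 + (-2 - 8*(-2)) = 38 + (-2 + 16) = 38 + 14 = 52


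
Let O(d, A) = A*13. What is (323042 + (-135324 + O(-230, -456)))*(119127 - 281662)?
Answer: -29547237650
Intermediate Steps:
O(d, A) = 13*A
(323042 + (-135324 + O(-230, -456)))*(119127 - 281662) = (323042 + (-135324 + 13*(-456)))*(119127 - 281662) = (323042 + (-135324 - 5928))*(-162535) = (323042 - 141252)*(-162535) = 181790*(-162535) = -29547237650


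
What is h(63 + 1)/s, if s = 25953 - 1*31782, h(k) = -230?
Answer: 230/5829 ≈ 0.039458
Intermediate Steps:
s = -5829 (s = 25953 - 31782 = -5829)
h(63 + 1)/s = -230/(-5829) = -230*(-1/5829) = 230/5829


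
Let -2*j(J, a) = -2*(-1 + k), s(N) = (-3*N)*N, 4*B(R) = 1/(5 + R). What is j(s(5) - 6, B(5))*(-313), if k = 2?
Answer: -313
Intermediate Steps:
B(R) = 1/(4*(5 + R))
s(N) = -3*N²
j(J, a) = 1 (j(J, a) = -(-1)*(-1 + 2) = -(-1) = -½*(-2) = 1)
j(s(5) - 6, B(5))*(-313) = 1*(-313) = -313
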